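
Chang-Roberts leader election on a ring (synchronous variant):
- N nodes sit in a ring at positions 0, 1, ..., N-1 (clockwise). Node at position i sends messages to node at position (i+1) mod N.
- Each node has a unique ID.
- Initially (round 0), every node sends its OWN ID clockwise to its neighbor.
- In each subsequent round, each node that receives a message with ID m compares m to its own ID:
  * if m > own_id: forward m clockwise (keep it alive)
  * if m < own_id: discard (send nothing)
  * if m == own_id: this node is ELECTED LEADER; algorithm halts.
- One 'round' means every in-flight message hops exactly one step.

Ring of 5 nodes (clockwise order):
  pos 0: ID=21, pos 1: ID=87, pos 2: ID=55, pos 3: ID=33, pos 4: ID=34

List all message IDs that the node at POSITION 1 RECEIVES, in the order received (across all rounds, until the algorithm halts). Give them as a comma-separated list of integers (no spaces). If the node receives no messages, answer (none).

Round 1: pos1(id87) recv 21: drop; pos2(id55) recv 87: fwd; pos3(id33) recv 55: fwd; pos4(id34) recv 33: drop; pos0(id21) recv 34: fwd
Round 2: pos3(id33) recv 87: fwd; pos4(id34) recv 55: fwd; pos1(id87) recv 34: drop
Round 3: pos4(id34) recv 87: fwd; pos0(id21) recv 55: fwd
Round 4: pos0(id21) recv 87: fwd; pos1(id87) recv 55: drop
Round 5: pos1(id87) recv 87: ELECTED

Answer: 21,34,55,87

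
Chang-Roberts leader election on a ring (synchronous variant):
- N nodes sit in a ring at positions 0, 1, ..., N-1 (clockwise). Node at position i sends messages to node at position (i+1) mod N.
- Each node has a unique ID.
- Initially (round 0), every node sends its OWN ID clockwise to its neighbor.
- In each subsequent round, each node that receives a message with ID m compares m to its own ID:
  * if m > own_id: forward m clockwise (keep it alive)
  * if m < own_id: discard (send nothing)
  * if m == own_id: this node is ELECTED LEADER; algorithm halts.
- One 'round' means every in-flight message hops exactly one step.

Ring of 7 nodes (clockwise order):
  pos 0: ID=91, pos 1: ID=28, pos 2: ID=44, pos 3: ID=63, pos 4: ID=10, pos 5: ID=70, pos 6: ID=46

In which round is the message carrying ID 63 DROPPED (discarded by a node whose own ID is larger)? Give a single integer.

Answer: 2

Derivation:
Round 1: pos1(id28) recv 91: fwd; pos2(id44) recv 28: drop; pos3(id63) recv 44: drop; pos4(id10) recv 63: fwd; pos5(id70) recv 10: drop; pos6(id46) recv 70: fwd; pos0(id91) recv 46: drop
Round 2: pos2(id44) recv 91: fwd; pos5(id70) recv 63: drop; pos0(id91) recv 70: drop
Round 3: pos3(id63) recv 91: fwd
Round 4: pos4(id10) recv 91: fwd
Round 5: pos5(id70) recv 91: fwd
Round 6: pos6(id46) recv 91: fwd
Round 7: pos0(id91) recv 91: ELECTED
Message ID 63 originates at pos 3; dropped at pos 5 in round 2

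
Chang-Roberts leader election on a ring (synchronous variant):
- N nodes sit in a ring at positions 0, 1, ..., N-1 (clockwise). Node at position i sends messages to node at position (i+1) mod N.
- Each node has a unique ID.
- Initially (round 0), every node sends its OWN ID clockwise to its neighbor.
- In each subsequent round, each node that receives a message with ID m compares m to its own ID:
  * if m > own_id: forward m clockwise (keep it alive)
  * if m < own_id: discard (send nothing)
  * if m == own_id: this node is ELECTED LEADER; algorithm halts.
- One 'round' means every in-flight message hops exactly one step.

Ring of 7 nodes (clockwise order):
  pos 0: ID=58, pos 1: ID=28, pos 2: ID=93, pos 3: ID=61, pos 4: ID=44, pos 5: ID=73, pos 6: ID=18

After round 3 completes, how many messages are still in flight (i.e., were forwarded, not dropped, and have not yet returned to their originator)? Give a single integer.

Answer: 2

Derivation:
Round 1: pos1(id28) recv 58: fwd; pos2(id93) recv 28: drop; pos3(id61) recv 93: fwd; pos4(id44) recv 61: fwd; pos5(id73) recv 44: drop; pos6(id18) recv 73: fwd; pos0(id58) recv 18: drop
Round 2: pos2(id93) recv 58: drop; pos4(id44) recv 93: fwd; pos5(id73) recv 61: drop; pos0(id58) recv 73: fwd
Round 3: pos5(id73) recv 93: fwd; pos1(id28) recv 73: fwd
After round 3: 2 messages still in flight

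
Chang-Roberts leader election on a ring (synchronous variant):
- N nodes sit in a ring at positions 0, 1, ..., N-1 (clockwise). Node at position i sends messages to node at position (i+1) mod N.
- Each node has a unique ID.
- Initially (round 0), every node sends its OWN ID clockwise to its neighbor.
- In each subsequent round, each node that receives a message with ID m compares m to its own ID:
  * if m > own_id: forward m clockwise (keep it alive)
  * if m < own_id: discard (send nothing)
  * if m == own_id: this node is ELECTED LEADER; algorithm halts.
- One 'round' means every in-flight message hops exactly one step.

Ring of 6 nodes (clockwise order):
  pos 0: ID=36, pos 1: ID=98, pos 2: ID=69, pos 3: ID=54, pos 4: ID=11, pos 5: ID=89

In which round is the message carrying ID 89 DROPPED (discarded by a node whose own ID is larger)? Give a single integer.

Answer: 2

Derivation:
Round 1: pos1(id98) recv 36: drop; pos2(id69) recv 98: fwd; pos3(id54) recv 69: fwd; pos4(id11) recv 54: fwd; pos5(id89) recv 11: drop; pos0(id36) recv 89: fwd
Round 2: pos3(id54) recv 98: fwd; pos4(id11) recv 69: fwd; pos5(id89) recv 54: drop; pos1(id98) recv 89: drop
Round 3: pos4(id11) recv 98: fwd; pos5(id89) recv 69: drop
Round 4: pos5(id89) recv 98: fwd
Round 5: pos0(id36) recv 98: fwd
Round 6: pos1(id98) recv 98: ELECTED
Message ID 89 originates at pos 5; dropped at pos 1 in round 2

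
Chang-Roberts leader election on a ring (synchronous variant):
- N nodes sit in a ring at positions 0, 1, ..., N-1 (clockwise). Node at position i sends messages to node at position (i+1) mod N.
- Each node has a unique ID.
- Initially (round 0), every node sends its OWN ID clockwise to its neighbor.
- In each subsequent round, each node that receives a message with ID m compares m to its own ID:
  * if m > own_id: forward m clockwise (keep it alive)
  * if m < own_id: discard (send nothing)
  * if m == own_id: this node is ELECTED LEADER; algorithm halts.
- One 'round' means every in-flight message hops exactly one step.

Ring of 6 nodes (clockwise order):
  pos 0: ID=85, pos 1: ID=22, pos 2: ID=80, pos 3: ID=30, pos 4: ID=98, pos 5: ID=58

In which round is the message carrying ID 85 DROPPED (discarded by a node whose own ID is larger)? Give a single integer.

Round 1: pos1(id22) recv 85: fwd; pos2(id80) recv 22: drop; pos3(id30) recv 80: fwd; pos4(id98) recv 30: drop; pos5(id58) recv 98: fwd; pos0(id85) recv 58: drop
Round 2: pos2(id80) recv 85: fwd; pos4(id98) recv 80: drop; pos0(id85) recv 98: fwd
Round 3: pos3(id30) recv 85: fwd; pos1(id22) recv 98: fwd
Round 4: pos4(id98) recv 85: drop; pos2(id80) recv 98: fwd
Round 5: pos3(id30) recv 98: fwd
Round 6: pos4(id98) recv 98: ELECTED
Message ID 85 originates at pos 0; dropped at pos 4 in round 4

Answer: 4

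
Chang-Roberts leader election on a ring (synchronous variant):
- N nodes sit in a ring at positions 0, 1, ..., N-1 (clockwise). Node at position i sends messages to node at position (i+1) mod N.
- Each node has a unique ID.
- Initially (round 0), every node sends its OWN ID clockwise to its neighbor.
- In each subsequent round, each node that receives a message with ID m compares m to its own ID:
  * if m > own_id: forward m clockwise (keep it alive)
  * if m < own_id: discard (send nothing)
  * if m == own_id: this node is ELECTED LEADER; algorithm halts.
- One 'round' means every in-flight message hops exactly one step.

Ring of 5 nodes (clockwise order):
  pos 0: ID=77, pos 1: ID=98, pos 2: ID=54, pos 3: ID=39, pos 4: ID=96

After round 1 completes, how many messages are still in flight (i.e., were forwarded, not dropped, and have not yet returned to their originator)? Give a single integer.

Round 1: pos1(id98) recv 77: drop; pos2(id54) recv 98: fwd; pos3(id39) recv 54: fwd; pos4(id96) recv 39: drop; pos0(id77) recv 96: fwd
After round 1: 3 messages still in flight

Answer: 3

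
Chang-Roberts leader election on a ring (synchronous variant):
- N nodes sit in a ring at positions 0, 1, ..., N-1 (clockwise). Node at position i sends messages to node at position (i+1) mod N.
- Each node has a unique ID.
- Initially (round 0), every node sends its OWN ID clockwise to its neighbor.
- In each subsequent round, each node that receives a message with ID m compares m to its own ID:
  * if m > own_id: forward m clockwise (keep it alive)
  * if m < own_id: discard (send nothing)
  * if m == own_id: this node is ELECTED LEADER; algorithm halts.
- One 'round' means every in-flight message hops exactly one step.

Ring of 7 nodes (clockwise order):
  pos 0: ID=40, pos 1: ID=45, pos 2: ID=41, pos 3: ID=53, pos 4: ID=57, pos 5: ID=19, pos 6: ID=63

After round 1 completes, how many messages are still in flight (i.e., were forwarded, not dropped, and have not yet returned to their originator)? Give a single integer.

Answer: 3

Derivation:
Round 1: pos1(id45) recv 40: drop; pos2(id41) recv 45: fwd; pos3(id53) recv 41: drop; pos4(id57) recv 53: drop; pos5(id19) recv 57: fwd; pos6(id63) recv 19: drop; pos0(id40) recv 63: fwd
After round 1: 3 messages still in flight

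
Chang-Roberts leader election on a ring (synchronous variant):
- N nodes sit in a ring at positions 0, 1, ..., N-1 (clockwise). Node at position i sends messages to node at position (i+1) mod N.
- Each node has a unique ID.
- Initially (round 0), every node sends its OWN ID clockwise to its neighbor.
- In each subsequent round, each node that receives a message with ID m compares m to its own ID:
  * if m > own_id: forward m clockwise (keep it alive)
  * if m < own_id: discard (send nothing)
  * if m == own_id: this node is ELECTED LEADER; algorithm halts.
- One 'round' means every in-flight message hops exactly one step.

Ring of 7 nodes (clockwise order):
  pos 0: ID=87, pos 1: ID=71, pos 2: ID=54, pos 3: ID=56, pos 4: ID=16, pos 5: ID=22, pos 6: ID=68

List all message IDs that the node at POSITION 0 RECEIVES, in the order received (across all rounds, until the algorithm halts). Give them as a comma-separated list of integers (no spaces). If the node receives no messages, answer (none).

Answer: 68,71,87

Derivation:
Round 1: pos1(id71) recv 87: fwd; pos2(id54) recv 71: fwd; pos3(id56) recv 54: drop; pos4(id16) recv 56: fwd; pos5(id22) recv 16: drop; pos6(id68) recv 22: drop; pos0(id87) recv 68: drop
Round 2: pos2(id54) recv 87: fwd; pos3(id56) recv 71: fwd; pos5(id22) recv 56: fwd
Round 3: pos3(id56) recv 87: fwd; pos4(id16) recv 71: fwd; pos6(id68) recv 56: drop
Round 4: pos4(id16) recv 87: fwd; pos5(id22) recv 71: fwd
Round 5: pos5(id22) recv 87: fwd; pos6(id68) recv 71: fwd
Round 6: pos6(id68) recv 87: fwd; pos0(id87) recv 71: drop
Round 7: pos0(id87) recv 87: ELECTED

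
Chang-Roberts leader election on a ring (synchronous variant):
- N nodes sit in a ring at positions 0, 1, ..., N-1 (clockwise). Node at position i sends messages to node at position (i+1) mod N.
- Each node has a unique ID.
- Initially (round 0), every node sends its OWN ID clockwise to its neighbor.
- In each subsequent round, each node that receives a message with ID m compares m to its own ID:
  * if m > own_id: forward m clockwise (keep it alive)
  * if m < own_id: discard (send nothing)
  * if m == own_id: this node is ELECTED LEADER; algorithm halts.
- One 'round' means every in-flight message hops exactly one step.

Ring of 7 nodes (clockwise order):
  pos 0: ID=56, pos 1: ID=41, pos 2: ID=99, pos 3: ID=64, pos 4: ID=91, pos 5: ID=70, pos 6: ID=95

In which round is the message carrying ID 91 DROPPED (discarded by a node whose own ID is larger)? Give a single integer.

Answer: 2

Derivation:
Round 1: pos1(id41) recv 56: fwd; pos2(id99) recv 41: drop; pos3(id64) recv 99: fwd; pos4(id91) recv 64: drop; pos5(id70) recv 91: fwd; pos6(id95) recv 70: drop; pos0(id56) recv 95: fwd
Round 2: pos2(id99) recv 56: drop; pos4(id91) recv 99: fwd; pos6(id95) recv 91: drop; pos1(id41) recv 95: fwd
Round 3: pos5(id70) recv 99: fwd; pos2(id99) recv 95: drop
Round 4: pos6(id95) recv 99: fwd
Round 5: pos0(id56) recv 99: fwd
Round 6: pos1(id41) recv 99: fwd
Round 7: pos2(id99) recv 99: ELECTED
Message ID 91 originates at pos 4; dropped at pos 6 in round 2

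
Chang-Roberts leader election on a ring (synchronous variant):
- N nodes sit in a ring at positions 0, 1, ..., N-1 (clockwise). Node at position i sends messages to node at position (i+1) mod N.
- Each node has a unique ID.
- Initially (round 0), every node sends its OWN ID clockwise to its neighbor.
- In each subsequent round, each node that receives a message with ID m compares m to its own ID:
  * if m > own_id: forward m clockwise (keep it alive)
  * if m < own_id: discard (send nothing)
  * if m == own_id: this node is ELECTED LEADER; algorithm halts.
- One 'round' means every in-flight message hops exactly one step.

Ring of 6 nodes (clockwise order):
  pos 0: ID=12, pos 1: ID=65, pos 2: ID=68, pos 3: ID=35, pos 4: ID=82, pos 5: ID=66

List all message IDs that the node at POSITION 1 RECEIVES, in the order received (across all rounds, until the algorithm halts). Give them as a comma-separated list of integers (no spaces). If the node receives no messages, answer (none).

Round 1: pos1(id65) recv 12: drop; pos2(id68) recv 65: drop; pos3(id35) recv 68: fwd; pos4(id82) recv 35: drop; pos5(id66) recv 82: fwd; pos0(id12) recv 66: fwd
Round 2: pos4(id82) recv 68: drop; pos0(id12) recv 82: fwd; pos1(id65) recv 66: fwd
Round 3: pos1(id65) recv 82: fwd; pos2(id68) recv 66: drop
Round 4: pos2(id68) recv 82: fwd
Round 5: pos3(id35) recv 82: fwd
Round 6: pos4(id82) recv 82: ELECTED

Answer: 12,66,82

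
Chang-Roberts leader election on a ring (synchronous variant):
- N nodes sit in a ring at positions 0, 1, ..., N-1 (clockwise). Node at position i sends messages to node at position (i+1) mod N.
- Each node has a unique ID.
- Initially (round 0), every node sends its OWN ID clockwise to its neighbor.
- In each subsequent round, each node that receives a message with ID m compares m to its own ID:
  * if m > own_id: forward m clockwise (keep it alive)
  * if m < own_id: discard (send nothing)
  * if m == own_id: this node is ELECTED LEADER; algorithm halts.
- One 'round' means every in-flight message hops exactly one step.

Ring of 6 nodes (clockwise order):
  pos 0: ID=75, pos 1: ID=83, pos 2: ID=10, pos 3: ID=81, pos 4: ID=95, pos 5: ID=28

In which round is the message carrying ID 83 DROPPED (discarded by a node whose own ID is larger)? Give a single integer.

Round 1: pos1(id83) recv 75: drop; pos2(id10) recv 83: fwd; pos3(id81) recv 10: drop; pos4(id95) recv 81: drop; pos5(id28) recv 95: fwd; pos0(id75) recv 28: drop
Round 2: pos3(id81) recv 83: fwd; pos0(id75) recv 95: fwd
Round 3: pos4(id95) recv 83: drop; pos1(id83) recv 95: fwd
Round 4: pos2(id10) recv 95: fwd
Round 5: pos3(id81) recv 95: fwd
Round 6: pos4(id95) recv 95: ELECTED
Message ID 83 originates at pos 1; dropped at pos 4 in round 3

Answer: 3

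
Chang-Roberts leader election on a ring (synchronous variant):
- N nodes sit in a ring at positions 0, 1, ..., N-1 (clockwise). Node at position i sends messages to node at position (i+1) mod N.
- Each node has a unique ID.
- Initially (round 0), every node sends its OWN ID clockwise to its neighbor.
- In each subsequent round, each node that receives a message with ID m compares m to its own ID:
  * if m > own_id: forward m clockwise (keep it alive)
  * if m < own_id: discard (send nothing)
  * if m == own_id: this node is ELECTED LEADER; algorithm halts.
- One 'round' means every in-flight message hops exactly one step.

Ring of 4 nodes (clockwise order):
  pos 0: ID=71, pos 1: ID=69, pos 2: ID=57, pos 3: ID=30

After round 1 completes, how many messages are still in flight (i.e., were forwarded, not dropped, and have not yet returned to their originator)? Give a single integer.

Answer: 3

Derivation:
Round 1: pos1(id69) recv 71: fwd; pos2(id57) recv 69: fwd; pos3(id30) recv 57: fwd; pos0(id71) recv 30: drop
After round 1: 3 messages still in flight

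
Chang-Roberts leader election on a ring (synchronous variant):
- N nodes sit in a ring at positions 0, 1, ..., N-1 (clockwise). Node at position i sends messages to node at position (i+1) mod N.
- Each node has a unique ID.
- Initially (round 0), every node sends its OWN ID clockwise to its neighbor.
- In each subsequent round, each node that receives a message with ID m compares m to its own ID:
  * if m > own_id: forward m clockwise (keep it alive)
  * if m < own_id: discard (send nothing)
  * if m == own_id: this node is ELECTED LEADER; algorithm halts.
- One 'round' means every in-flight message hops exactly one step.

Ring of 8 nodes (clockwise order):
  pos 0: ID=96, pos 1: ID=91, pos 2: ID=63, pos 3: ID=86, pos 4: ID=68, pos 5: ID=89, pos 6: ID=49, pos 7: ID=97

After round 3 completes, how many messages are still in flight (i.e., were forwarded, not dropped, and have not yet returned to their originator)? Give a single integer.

Answer: 3

Derivation:
Round 1: pos1(id91) recv 96: fwd; pos2(id63) recv 91: fwd; pos3(id86) recv 63: drop; pos4(id68) recv 86: fwd; pos5(id89) recv 68: drop; pos6(id49) recv 89: fwd; pos7(id97) recv 49: drop; pos0(id96) recv 97: fwd
Round 2: pos2(id63) recv 96: fwd; pos3(id86) recv 91: fwd; pos5(id89) recv 86: drop; pos7(id97) recv 89: drop; pos1(id91) recv 97: fwd
Round 3: pos3(id86) recv 96: fwd; pos4(id68) recv 91: fwd; pos2(id63) recv 97: fwd
After round 3: 3 messages still in flight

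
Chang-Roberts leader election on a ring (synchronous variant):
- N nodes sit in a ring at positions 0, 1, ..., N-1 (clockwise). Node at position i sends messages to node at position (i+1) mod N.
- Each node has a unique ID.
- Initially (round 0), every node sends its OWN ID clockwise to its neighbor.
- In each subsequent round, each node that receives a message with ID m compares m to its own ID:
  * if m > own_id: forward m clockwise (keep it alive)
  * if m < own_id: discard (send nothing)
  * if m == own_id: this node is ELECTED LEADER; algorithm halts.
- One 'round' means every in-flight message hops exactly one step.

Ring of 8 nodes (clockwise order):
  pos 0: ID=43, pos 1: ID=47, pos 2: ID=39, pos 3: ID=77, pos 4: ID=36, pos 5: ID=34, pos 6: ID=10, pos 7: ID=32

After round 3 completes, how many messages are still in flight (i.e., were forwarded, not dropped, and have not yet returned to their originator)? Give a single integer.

Round 1: pos1(id47) recv 43: drop; pos2(id39) recv 47: fwd; pos3(id77) recv 39: drop; pos4(id36) recv 77: fwd; pos5(id34) recv 36: fwd; pos6(id10) recv 34: fwd; pos7(id32) recv 10: drop; pos0(id43) recv 32: drop
Round 2: pos3(id77) recv 47: drop; pos5(id34) recv 77: fwd; pos6(id10) recv 36: fwd; pos7(id32) recv 34: fwd
Round 3: pos6(id10) recv 77: fwd; pos7(id32) recv 36: fwd; pos0(id43) recv 34: drop
After round 3: 2 messages still in flight

Answer: 2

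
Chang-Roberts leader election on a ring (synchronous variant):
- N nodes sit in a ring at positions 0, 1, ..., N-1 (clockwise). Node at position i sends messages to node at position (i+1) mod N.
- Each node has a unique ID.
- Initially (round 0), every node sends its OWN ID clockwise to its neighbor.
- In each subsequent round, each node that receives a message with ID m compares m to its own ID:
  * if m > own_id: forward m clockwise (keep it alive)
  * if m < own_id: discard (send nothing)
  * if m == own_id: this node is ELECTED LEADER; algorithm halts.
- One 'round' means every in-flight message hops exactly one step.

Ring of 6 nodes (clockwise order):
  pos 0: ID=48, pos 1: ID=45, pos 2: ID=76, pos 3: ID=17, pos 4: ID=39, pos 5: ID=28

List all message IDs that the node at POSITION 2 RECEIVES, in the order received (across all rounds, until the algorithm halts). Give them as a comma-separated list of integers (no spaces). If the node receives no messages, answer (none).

Round 1: pos1(id45) recv 48: fwd; pos2(id76) recv 45: drop; pos3(id17) recv 76: fwd; pos4(id39) recv 17: drop; pos5(id28) recv 39: fwd; pos0(id48) recv 28: drop
Round 2: pos2(id76) recv 48: drop; pos4(id39) recv 76: fwd; pos0(id48) recv 39: drop
Round 3: pos5(id28) recv 76: fwd
Round 4: pos0(id48) recv 76: fwd
Round 5: pos1(id45) recv 76: fwd
Round 6: pos2(id76) recv 76: ELECTED

Answer: 45,48,76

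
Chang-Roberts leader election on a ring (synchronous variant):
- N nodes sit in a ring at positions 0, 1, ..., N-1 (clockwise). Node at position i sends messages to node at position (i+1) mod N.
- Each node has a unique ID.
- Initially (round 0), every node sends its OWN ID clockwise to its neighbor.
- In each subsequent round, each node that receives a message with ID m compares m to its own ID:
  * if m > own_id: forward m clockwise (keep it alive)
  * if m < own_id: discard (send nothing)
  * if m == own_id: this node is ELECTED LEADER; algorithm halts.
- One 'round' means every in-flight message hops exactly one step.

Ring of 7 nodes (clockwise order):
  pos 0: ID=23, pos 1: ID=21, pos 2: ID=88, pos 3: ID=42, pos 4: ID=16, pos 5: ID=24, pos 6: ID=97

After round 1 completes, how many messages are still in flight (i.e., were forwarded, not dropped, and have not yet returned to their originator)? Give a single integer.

Round 1: pos1(id21) recv 23: fwd; pos2(id88) recv 21: drop; pos3(id42) recv 88: fwd; pos4(id16) recv 42: fwd; pos5(id24) recv 16: drop; pos6(id97) recv 24: drop; pos0(id23) recv 97: fwd
After round 1: 4 messages still in flight

Answer: 4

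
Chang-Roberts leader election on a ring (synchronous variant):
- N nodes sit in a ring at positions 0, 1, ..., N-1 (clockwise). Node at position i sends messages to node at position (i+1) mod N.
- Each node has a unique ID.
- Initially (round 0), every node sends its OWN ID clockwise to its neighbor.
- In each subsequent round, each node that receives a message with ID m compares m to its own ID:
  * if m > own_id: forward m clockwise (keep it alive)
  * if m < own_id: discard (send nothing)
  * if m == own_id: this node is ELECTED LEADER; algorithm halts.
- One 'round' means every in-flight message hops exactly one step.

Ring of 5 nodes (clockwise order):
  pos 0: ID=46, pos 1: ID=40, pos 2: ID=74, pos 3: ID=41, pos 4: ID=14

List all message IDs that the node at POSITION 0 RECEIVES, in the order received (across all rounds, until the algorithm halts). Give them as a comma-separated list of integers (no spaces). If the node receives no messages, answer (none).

Answer: 14,41,74

Derivation:
Round 1: pos1(id40) recv 46: fwd; pos2(id74) recv 40: drop; pos3(id41) recv 74: fwd; pos4(id14) recv 41: fwd; pos0(id46) recv 14: drop
Round 2: pos2(id74) recv 46: drop; pos4(id14) recv 74: fwd; pos0(id46) recv 41: drop
Round 3: pos0(id46) recv 74: fwd
Round 4: pos1(id40) recv 74: fwd
Round 5: pos2(id74) recv 74: ELECTED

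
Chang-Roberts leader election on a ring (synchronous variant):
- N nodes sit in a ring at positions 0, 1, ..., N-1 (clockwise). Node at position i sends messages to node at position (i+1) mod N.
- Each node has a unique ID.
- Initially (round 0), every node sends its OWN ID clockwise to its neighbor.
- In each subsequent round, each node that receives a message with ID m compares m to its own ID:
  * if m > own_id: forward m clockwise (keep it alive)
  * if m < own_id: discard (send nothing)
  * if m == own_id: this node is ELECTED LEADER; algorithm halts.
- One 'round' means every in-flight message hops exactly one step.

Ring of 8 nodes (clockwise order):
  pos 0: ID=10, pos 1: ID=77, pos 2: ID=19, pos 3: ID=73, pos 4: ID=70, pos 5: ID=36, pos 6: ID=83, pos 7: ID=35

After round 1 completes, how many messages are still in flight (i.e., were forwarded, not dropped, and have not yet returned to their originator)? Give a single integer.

Answer: 5

Derivation:
Round 1: pos1(id77) recv 10: drop; pos2(id19) recv 77: fwd; pos3(id73) recv 19: drop; pos4(id70) recv 73: fwd; pos5(id36) recv 70: fwd; pos6(id83) recv 36: drop; pos7(id35) recv 83: fwd; pos0(id10) recv 35: fwd
After round 1: 5 messages still in flight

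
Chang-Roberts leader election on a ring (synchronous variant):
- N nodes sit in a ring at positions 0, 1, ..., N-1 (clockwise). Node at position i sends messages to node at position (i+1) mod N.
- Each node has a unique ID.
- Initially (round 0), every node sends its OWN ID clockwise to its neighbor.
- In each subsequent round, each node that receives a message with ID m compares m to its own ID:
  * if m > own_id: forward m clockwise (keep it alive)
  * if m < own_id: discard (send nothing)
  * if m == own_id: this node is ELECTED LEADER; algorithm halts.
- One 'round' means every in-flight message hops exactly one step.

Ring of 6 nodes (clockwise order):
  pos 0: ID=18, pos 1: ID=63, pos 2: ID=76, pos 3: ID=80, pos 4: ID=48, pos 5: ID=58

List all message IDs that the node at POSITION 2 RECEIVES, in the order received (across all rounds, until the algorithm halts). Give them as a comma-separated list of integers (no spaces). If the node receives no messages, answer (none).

Round 1: pos1(id63) recv 18: drop; pos2(id76) recv 63: drop; pos3(id80) recv 76: drop; pos4(id48) recv 80: fwd; pos5(id58) recv 48: drop; pos0(id18) recv 58: fwd
Round 2: pos5(id58) recv 80: fwd; pos1(id63) recv 58: drop
Round 3: pos0(id18) recv 80: fwd
Round 4: pos1(id63) recv 80: fwd
Round 5: pos2(id76) recv 80: fwd
Round 6: pos3(id80) recv 80: ELECTED

Answer: 63,80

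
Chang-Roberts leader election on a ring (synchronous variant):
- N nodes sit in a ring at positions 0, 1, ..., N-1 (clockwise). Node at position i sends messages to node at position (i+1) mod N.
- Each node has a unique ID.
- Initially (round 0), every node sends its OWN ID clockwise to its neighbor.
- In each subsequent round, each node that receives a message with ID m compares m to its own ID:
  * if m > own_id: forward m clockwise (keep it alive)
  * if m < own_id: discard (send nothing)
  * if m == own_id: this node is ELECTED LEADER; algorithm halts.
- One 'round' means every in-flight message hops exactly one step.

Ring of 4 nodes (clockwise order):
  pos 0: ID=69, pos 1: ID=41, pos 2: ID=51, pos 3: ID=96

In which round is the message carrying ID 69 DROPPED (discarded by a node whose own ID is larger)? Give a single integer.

Answer: 3

Derivation:
Round 1: pos1(id41) recv 69: fwd; pos2(id51) recv 41: drop; pos3(id96) recv 51: drop; pos0(id69) recv 96: fwd
Round 2: pos2(id51) recv 69: fwd; pos1(id41) recv 96: fwd
Round 3: pos3(id96) recv 69: drop; pos2(id51) recv 96: fwd
Round 4: pos3(id96) recv 96: ELECTED
Message ID 69 originates at pos 0; dropped at pos 3 in round 3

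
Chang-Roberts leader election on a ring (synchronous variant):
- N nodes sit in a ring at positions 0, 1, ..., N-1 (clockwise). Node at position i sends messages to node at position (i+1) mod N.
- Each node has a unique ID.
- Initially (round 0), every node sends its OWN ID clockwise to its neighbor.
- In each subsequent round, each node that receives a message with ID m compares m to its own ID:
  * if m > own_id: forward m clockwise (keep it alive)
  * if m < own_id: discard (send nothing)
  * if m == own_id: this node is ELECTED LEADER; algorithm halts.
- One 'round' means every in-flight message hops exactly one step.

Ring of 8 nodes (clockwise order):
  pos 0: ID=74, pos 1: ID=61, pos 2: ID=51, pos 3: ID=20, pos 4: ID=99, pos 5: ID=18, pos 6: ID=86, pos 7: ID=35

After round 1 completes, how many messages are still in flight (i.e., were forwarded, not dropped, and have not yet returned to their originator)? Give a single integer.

Answer: 5

Derivation:
Round 1: pos1(id61) recv 74: fwd; pos2(id51) recv 61: fwd; pos3(id20) recv 51: fwd; pos4(id99) recv 20: drop; pos5(id18) recv 99: fwd; pos6(id86) recv 18: drop; pos7(id35) recv 86: fwd; pos0(id74) recv 35: drop
After round 1: 5 messages still in flight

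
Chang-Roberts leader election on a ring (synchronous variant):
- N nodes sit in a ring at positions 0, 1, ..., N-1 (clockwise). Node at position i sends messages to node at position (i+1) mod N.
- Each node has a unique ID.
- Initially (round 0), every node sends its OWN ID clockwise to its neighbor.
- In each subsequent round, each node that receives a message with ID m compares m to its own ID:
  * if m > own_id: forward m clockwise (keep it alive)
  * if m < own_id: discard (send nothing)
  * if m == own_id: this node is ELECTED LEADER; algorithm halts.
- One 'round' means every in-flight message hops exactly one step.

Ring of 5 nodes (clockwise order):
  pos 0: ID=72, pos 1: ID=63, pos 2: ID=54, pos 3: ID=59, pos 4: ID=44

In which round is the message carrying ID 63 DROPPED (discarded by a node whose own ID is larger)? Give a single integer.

Answer: 4

Derivation:
Round 1: pos1(id63) recv 72: fwd; pos2(id54) recv 63: fwd; pos3(id59) recv 54: drop; pos4(id44) recv 59: fwd; pos0(id72) recv 44: drop
Round 2: pos2(id54) recv 72: fwd; pos3(id59) recv 63: fwd; pos0(id72) recv 59: drop
Round 3: pos3(id59) recv 72: fwd; pos4(id44) recv 63: fwd
Round 4: pos4(id44) recv 72: fwd; pos0(id72) recv 63: drop
Round 5: pos0(id72) recv 72: ELECTED
Message ID 63 originates at pos 1; dropped at pos 0 in round 4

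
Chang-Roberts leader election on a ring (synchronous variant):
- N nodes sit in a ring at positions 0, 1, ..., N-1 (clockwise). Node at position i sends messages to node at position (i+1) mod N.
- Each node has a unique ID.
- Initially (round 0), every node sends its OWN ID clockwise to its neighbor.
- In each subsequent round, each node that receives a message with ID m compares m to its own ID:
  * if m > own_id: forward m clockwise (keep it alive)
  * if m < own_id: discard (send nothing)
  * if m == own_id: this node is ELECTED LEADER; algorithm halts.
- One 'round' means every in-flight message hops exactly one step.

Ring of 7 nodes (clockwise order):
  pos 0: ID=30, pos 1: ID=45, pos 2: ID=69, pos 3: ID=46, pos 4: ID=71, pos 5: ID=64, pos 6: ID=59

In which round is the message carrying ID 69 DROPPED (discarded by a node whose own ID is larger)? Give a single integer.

Round 1: pos1(id45) recv 30: drop; pos2(id69) recv 45: drop; pos3(id46) recv 69: fwd; pos4(id71) recv 46: drop; pos5(id64) recv 71: fwd; pos6(id59) recv 64: fwd; pos0(id30) recv 59: fwd
Round 2: pos4(id71) recv 69: drop; pos6(id59) recv 71: fwd; pos0(id30) recv 64: fwd; pos1(id45) recv 59: fwd
Round 3: pos0(id30) recv 71: fwd; pos1(id45) recv 64: fwd; pos2(id69) recv 59: drop
Round 4: pos1(id45) recv 71: fwd; pos2(id69) recv 64: drop
Round 5: pos2(id69) recv 71: fwd
Round 6: pos3(id46) recv 71: fwd
Round 7: pos4(id71) recv 71: ELECTED
Message ID 69 originates at pos 2; dropped at pos 4 in round 2

Answer: 2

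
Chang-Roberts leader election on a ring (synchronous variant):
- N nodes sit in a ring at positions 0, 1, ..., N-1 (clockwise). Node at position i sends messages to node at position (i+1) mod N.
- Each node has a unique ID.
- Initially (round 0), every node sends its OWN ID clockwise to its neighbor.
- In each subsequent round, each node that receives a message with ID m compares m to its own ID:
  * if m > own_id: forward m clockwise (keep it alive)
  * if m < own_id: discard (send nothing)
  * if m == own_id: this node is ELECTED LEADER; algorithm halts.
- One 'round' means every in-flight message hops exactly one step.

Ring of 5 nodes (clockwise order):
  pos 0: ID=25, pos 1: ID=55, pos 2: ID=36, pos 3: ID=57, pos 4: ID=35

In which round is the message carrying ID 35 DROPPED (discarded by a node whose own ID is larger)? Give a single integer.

Round 1: pos1(id55) recv 25: drop; pos2(id36) recv 55: fwd; pos3(id57) recv 36: drop; pos4(id35) recv 57: fwd; pos0(id25) recv 35: fwd
Round 2: pos3(id57) recv 55: drop; pos0(id25) recv 57: fwd; pos1(id55) recv 35: drop
Round 3: pos1(id55) recv 57: fwd
Round 4: pos2(id36) recv 57: fwd
Round 5: pos3(id57) recv 57: ELECTED
Message ID 35 originates at pos 4; dropped at pos 1 in round 2

Answer: 2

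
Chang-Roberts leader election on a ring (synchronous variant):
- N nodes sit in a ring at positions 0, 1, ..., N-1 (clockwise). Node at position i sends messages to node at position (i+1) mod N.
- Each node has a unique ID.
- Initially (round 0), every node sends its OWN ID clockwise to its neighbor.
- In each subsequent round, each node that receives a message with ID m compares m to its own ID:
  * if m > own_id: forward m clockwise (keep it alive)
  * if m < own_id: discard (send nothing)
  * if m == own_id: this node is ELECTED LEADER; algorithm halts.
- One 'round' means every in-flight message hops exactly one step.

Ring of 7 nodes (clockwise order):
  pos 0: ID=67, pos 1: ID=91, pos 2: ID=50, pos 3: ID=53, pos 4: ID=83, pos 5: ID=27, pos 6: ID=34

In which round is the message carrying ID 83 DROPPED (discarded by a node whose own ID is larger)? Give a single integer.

Answer: 4

Derivation:
Round 1: pos1(id91) recv 67: drop; pos2(id50) recv 91: fwd; pos3(id53) recv 50: drop; pos4(id83) recv 53: drop; pos5(id27) recv 83: fwd; pos6(id34) recv 27: drop; pos0(id67) recv 34: drop
Round 2: pos3(id53) recv 91: fwd; pos6(id34) recv 83: fwd
Round 3: pos4(id83) recv 91: fwd; pos0(id67) recv 83: fwd
Round 4: pos5(id27) recv 91: fwd; pos1(id91) recv 83: drop
Round 5: pos6(id34) recv 91: fwd
Round 6: pos0(id67) recv 91: fwd
Round 7: pos1(id91) recv 91: ELECTED
Message ID 83 originates at pos 4; dropped at pos 1 in round 4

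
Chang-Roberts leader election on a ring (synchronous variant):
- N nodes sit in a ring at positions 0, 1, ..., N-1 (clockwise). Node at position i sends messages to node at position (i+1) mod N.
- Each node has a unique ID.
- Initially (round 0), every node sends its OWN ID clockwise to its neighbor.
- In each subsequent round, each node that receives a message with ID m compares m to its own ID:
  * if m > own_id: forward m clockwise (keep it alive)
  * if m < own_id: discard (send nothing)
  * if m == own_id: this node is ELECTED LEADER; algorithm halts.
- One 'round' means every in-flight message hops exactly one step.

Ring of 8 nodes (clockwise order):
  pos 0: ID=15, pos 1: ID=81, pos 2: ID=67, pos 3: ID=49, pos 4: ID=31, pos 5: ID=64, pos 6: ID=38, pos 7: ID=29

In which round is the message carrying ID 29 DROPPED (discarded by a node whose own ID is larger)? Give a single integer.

Round 1: pos1(id81) recv 15: drop; pos2(id67) recv 81: fwd; pos3(id49) recv 67: fwd; pos4(id31) recv 49: fwd; pos5(id64) recv 31: drop; pos6(id38) recv 64: fwd; pos7(id29) recv 38: fwd; pos0(id15) recv 29: fwd
Round 2: pos3(id49) recv 81: fwd; pos4(id31) recv 67: fwd; pos5(id64) recv 49: drop; pos7(id29) recv 64: fwd; pos0(id15) recv 38: fwd; pos1(id81) recv 29: drop
Round 3: pos4(id31) recv 81: fwd; pos5(id64) recv 67: fwd; pos0(id15) recv 64: fwd; pos1(id81) recv 38: drop
Round 4: pos5(id64) recv 81: fwd; pos6(id38) recv 67: fwd; pos1(id81) recv 64: drop
Round 5: pos6(id38) recv 81: fwd; pos7(id29) recv 67: fwd
Round 6: pos7(id29) recv 81: fwd; pos0(id15) recv 67: fwd
Round 7: pos0(id15) recv 81: fwd; pos1(id81) recv 67: drop
Round 8: pos1(id81) recv 81: ELECTED
Message ID 29 originates at pos 7; dropped at pos 1 in round 2

Answer: 2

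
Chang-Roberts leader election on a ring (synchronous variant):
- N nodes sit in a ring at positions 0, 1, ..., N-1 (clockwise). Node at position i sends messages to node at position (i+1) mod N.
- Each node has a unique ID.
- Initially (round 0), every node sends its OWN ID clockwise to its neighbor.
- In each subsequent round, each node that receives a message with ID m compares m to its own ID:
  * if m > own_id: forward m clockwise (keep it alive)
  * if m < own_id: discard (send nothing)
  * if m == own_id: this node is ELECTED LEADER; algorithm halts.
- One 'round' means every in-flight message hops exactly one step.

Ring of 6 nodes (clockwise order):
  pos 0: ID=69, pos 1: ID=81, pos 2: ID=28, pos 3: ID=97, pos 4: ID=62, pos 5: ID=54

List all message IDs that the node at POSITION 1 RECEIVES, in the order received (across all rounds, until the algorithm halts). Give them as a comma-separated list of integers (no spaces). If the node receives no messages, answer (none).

Round 1: pos1(id81) recv 69: drop; pos2(id28) recv 81: fwd; pos3(id97) recv 28: drop; pos4(id62) recv 97: fwd; pos5(id54) recv 62: fwd; pos0(id69) recv 54: drop
Round 2: pos3(id97) recv 81: drop; pos5(id54) recv 97: fwd; pos0(id69) recv 62: drop
Round 3: pos0(id69) recv 97: fwd
Round 4: pos1(id81) recv 97: fwd
Round 5: pos2(id28) recv 97: fwd
Round 6: pos3(id97) recv 97: ELECTED

Answer: 69,97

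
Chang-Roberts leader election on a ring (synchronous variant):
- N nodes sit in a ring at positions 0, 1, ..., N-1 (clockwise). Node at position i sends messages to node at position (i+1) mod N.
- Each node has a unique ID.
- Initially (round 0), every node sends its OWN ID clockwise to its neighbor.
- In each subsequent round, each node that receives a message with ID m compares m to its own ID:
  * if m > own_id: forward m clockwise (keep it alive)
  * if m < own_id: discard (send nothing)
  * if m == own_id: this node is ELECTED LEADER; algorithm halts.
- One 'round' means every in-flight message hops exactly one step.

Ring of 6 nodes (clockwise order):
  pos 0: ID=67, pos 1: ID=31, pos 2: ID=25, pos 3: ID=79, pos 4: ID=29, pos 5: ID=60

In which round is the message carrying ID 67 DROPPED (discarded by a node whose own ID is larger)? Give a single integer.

Round 1: pos1(id31) recv 67: fwd; pos2(id25) recv 31: fwd; pos3(id79) recv 25: drop; pos4(id29) recv 79: fwd; pos5(id60) recv 29: drop; pos0(id67) recv 60: drop
Round 2: pos2(id25) recv 67: fwd; pos3(id79) recv 31: drop; pos5(id60) recv 79: fwd
Round 3: pos3(id79) recv 67: drop; pos0(id67) recv 79: fwd
Round 4: pos1(id31) recv 79: fwd
Round 5: pos2(id25) recv 79: fwd
Round 6: pos3(id79) recv 79: ELECTED
Message ID 67 originates at pos 0; dropped at pos 3 in round 3

Answer: 3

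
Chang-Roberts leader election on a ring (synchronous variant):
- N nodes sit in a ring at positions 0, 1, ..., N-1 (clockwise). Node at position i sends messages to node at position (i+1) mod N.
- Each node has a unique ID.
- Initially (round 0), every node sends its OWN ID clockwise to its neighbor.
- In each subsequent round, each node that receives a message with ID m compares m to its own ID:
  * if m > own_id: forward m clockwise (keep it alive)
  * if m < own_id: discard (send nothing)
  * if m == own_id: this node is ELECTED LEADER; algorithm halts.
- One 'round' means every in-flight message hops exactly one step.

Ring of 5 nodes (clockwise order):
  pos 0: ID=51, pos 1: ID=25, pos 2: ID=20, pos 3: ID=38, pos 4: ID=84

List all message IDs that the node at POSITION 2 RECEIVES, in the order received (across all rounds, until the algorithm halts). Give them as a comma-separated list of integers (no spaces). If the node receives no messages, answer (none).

Answer: 25,51,84

Derivation:
Round 1: pos1(id25) recv 51: fwd; pos2(id20) recv 25: fwd; pos3(id38) recv 20: drop; pos4(id84) recv 38: drop; pos0(id51) recv 84: fwd
Round 2: pos2(id20) recv 51: fwd; pos3(id38) recv 25: drop; pos1(id25) recv 84: fwd
Round 3: pos3(id38) recv 51: fwd; pos2(id20) recv 84: fwd
Round 4: pos4(id84) recv 51: drop; pos3(id38) recv 84: fwd
Round 5: pos4(id84) recv 84: ELECTED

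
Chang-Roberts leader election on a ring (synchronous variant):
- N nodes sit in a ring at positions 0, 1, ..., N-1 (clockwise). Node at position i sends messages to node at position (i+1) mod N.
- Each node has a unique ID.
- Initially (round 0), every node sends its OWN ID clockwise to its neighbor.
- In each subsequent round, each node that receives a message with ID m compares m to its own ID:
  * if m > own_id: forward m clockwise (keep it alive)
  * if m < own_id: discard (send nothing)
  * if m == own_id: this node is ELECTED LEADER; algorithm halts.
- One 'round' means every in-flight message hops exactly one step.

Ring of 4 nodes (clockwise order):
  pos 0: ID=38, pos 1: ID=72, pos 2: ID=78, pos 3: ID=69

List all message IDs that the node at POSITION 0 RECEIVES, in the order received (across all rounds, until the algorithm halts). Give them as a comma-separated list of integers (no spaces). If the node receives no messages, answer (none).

Answer: 69,78

Derivation:
Round 1: pos1(id72) recv 38: drop; pos2(id78) recv 72: drop; pos3(id69) recv 78: fwd; pos0(id38) recv 69: fwd
Round 2: pos0(id38) recv 78: fwd; pos1(id72) recv 69: drop
Round 3: pos1(id72) recv 78: fwd
Round 4: pos2(id78) recv 78: ELECTED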